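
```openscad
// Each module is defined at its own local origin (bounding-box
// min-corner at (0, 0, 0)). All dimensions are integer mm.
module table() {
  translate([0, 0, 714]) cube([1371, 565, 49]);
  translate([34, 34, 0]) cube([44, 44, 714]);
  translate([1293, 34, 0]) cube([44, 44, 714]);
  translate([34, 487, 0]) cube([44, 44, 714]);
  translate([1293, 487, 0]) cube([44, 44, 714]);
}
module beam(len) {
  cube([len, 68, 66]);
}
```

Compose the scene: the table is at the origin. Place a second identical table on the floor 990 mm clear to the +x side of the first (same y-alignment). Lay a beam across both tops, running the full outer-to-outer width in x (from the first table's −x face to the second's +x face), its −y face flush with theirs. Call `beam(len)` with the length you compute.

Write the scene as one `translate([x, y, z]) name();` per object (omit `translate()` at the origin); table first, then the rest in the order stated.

table();
translate([2361, 0, 0]) table();
translate([0, 0, 763]) beam(3732);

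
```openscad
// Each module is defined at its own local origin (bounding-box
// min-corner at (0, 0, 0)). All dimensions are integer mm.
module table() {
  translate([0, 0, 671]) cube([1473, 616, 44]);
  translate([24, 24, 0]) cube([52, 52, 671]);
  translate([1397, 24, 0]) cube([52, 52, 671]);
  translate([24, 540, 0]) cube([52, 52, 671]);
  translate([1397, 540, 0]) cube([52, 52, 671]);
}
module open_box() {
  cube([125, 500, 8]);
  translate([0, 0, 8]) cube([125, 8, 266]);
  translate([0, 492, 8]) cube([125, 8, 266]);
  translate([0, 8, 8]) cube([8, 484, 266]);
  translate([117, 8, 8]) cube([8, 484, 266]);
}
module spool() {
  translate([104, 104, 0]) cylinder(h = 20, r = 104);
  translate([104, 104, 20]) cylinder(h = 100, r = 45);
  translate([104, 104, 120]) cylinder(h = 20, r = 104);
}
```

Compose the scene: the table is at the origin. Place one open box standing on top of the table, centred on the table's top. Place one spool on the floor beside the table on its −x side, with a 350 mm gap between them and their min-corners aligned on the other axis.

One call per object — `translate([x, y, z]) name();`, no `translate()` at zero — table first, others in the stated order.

table();
translate([674, 58, 715]) open_box();
translate([-558, 0, 0]) spool();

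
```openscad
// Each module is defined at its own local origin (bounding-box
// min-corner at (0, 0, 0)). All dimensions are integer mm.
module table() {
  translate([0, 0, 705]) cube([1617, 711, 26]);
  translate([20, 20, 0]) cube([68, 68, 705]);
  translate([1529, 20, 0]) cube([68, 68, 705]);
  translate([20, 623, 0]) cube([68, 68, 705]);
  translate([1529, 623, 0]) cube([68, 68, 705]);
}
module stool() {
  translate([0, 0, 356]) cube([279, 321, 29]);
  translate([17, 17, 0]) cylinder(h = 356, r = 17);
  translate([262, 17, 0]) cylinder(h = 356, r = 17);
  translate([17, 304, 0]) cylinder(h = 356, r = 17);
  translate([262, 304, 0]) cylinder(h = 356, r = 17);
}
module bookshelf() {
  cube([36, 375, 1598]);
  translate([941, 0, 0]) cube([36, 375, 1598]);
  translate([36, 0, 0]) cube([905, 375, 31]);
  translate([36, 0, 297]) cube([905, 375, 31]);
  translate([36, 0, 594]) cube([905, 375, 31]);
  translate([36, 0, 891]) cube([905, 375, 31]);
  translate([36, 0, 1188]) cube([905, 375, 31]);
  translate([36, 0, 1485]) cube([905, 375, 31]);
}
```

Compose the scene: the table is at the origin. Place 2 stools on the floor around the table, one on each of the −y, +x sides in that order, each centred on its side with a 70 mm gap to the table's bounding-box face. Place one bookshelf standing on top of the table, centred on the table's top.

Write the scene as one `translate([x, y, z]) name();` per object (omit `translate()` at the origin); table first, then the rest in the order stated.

table();
translate([669, -391, 0]) stool();
translate([1687, 195, 0]) stool();
translate([320, 168, 731]) bookshelf();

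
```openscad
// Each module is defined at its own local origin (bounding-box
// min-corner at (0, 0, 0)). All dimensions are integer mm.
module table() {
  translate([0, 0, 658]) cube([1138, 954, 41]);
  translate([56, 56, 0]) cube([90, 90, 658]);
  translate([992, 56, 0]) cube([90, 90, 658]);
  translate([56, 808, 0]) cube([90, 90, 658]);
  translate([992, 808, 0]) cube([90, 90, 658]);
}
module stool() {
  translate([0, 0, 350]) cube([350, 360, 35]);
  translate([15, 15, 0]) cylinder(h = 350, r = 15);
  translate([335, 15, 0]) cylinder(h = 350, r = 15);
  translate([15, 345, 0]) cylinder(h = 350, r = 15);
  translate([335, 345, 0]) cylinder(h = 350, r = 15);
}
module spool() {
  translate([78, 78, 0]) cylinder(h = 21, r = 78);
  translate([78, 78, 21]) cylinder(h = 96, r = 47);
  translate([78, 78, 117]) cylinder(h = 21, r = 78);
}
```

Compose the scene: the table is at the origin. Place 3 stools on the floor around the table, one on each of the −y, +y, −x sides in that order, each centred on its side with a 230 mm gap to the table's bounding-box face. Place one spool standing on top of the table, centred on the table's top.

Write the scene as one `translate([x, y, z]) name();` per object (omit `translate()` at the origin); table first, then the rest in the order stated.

table();
translate([394, -590, 0]) stool();
translate([394, 1184, 0]) stool();
translate([-580, 297, 0]) stool();
translate([491, 399, 699]) spool();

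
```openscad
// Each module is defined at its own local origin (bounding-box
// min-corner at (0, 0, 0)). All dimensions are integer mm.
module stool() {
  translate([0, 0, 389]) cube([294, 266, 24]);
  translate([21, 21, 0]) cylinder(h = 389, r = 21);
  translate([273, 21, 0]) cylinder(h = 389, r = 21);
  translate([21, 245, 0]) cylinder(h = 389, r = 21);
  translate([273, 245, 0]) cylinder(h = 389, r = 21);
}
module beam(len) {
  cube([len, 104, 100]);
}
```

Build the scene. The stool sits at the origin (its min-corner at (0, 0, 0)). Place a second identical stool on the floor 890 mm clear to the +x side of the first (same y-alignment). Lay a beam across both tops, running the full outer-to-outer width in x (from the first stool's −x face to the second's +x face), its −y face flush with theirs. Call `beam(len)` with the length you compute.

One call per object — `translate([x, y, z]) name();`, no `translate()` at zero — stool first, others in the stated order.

stool();
translate([1184, 0, 0]) stool();
translate([0, 0, 413]) beam(1478);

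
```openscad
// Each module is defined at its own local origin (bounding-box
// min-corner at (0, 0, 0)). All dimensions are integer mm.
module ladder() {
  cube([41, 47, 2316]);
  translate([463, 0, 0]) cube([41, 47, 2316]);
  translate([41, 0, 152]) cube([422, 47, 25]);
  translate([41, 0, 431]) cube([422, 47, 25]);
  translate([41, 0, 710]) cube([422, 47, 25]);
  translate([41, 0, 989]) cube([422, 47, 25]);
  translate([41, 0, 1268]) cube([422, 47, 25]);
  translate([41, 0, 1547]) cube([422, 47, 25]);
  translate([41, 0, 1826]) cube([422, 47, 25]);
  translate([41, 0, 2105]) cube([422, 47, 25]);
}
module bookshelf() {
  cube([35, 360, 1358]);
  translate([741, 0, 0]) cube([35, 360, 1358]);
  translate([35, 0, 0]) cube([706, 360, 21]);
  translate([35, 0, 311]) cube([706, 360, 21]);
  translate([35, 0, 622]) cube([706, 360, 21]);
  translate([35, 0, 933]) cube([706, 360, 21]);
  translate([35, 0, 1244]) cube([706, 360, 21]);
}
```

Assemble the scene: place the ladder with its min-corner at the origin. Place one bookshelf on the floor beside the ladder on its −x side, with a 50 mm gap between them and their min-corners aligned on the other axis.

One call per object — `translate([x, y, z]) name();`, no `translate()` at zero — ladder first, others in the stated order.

ladder();
translate([-826, 0, 0]) bookshelf();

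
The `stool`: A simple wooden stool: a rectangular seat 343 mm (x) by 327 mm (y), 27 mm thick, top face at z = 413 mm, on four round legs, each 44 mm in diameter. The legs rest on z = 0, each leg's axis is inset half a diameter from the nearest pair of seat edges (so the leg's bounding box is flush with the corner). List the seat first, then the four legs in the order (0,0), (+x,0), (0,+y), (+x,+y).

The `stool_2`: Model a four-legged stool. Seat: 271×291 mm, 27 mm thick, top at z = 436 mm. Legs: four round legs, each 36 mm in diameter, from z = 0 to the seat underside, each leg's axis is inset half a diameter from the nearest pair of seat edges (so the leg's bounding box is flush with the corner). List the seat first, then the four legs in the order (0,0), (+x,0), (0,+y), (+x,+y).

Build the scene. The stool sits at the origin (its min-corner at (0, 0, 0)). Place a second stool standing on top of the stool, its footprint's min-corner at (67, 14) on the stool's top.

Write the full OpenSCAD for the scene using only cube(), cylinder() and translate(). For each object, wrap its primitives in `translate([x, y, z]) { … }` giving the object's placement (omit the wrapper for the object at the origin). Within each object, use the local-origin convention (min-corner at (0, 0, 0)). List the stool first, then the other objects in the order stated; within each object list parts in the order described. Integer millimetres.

translate([0, 0, 386]) cube([343, 327, 27]);
translate([22, 22, 0]) cylinder(h = 386, r = 22);
translate([321, 22, 0]) cylinder(h = 386, r = 22);
translate([22, 305, 0]) cylinder(h = 386, r = 22);
translate([321, 305, 0]) cylinder(h = 386, r = 22);
translate([67, 14, 413]) {
  translate([0, 0, 409]) cube([271, 291, 27]);
  translate([18, 18, 0]) cylinder(h = 409, r = 18);
  translate([253, 18, 0]) cylinder(h = 409, r = 18);
  translate([18, 273, 0]) cylinder(h = 409, r = 18);
  translate([253, 273, 0]) cylinder(h = 409, r = 18);
}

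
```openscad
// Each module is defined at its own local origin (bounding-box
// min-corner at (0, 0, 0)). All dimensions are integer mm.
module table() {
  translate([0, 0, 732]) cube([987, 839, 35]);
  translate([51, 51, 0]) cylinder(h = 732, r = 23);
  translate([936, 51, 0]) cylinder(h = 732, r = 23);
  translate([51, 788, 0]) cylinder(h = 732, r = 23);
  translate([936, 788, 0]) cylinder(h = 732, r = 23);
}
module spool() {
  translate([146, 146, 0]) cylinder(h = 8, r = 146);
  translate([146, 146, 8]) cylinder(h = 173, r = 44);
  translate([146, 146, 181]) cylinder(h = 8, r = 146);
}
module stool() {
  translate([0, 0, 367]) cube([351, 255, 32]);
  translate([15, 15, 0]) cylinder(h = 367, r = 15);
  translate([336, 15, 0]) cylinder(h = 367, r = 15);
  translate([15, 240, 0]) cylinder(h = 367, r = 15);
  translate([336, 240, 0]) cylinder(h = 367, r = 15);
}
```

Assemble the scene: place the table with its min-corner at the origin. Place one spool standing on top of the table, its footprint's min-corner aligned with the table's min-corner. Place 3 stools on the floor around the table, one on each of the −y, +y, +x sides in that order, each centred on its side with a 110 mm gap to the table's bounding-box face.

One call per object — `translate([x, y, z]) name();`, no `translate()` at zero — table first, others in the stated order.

table();
translate([0, 0, 767]) spool();
translate([318, -365, 0]) stool();
translate([318, 949, 0]) stool();
translate([1097, 292, 0]) stool();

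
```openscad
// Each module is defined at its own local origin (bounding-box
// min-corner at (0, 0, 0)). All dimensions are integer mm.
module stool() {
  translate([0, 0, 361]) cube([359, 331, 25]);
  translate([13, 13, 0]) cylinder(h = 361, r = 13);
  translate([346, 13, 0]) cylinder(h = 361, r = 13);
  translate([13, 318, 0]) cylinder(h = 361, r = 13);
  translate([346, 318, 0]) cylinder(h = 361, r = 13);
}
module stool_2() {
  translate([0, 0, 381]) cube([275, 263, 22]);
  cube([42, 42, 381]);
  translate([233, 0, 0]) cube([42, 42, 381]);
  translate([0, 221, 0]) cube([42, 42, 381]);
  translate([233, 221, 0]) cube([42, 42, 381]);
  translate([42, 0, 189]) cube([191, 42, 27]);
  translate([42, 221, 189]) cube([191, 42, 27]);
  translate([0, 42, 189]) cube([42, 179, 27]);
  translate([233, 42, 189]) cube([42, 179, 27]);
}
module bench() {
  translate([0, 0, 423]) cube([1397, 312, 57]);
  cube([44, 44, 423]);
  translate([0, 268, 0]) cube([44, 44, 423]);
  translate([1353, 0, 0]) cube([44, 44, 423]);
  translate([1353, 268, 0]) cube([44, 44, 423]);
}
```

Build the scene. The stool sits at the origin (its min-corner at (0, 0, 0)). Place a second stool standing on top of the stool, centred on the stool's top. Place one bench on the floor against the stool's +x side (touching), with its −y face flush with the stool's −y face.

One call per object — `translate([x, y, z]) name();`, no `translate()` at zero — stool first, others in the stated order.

stool();
translate([42, 34, 386]) stool_2();
translate([359, 0, 0]) bench();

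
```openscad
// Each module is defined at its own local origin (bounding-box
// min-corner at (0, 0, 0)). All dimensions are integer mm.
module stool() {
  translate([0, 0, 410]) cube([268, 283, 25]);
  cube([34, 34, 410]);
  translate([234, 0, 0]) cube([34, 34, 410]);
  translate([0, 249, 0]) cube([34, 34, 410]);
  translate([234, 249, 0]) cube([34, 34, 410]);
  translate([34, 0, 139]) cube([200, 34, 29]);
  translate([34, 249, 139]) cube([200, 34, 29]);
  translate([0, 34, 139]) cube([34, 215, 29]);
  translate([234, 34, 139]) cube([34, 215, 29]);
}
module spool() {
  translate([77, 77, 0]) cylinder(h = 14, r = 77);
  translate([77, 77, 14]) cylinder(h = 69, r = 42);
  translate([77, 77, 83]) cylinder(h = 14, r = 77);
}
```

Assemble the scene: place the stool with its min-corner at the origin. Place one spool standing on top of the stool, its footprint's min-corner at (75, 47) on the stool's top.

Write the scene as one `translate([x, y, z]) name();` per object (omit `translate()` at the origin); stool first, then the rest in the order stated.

stool();
translate([75, 47, 435]) spool();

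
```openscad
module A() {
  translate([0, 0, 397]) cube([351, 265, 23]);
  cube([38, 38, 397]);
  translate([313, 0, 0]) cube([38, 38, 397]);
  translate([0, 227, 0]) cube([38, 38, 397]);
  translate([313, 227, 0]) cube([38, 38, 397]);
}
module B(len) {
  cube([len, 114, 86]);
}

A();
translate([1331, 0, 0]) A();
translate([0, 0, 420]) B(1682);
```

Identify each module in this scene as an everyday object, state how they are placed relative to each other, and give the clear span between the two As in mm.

A is a stool. B is a beam. A beam spans the tops of two stools. The clear span between the two stools is 980 mm.

Second stool starts at x = 1331; first ends at x = 351; clear span = 1331 − 351 = 980 mm.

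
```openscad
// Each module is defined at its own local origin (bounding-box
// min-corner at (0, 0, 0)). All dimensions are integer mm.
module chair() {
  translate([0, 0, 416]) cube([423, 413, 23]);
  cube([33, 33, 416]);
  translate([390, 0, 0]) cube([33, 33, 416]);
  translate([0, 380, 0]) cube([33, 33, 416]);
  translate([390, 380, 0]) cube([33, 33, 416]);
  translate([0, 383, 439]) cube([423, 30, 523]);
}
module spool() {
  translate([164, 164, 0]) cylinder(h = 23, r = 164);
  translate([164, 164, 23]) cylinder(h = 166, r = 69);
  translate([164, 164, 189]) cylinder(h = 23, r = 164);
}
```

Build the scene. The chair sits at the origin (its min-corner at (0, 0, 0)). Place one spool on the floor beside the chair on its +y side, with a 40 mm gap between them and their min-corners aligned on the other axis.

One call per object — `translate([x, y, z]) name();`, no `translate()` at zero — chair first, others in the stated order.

chair();
translate([0, 453, 0]) spool();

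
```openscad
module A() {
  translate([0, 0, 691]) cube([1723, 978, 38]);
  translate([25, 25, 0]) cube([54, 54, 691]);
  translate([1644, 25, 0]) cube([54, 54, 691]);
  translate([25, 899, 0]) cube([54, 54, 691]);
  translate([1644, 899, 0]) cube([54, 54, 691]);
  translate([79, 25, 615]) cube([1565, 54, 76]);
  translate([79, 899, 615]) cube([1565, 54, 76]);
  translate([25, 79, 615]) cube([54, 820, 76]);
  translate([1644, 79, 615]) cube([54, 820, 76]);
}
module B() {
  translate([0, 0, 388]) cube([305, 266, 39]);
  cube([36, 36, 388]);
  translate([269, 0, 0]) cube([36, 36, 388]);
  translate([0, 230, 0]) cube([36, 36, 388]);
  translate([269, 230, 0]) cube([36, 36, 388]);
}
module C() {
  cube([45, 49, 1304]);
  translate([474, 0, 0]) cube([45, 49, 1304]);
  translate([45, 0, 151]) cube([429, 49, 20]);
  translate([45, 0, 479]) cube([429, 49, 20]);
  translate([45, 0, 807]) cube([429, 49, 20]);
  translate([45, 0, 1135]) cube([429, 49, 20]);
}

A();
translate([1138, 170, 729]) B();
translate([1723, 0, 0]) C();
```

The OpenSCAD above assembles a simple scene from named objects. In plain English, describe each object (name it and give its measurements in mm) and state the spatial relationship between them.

A is a rectangular dining table. The top is 1723×978×38 mm with its upper surface at z = 729 mm. It stands on four 54×54 mm square legs, each inset 25 mm from the nearest pair of top edges, running from the floor to the underside of the top. Four apron rails, 54 mm thick and 76 mm tall, run between adjacent legs with their top edges flush with the underside of the top and their outer faces flush with the legs' outer faces.

B is a four-legged stool. The seat is a 305×266×39 mm slab whose top surface is at z = 427 mm; four square legs, each 36×36 mm in cross-section, run from the floor (z = 0) to the underside of the seat, each flush with a corner of the seat.

C is a wooden ladder with two side rails of 45×49 mm section and 1304 mm height, set 519 mm apart overall. Between them run 4 rectangular rungs (49 mm deep, 20 mm thick), front faces flush with the rails' −y face. The bottom of the first rung is 151 mm above the floor and each subsequent rung is 328 mm higher than the one below.

The stool is on top of the table. The ladder is against the table's +x side, with their −y faces flush.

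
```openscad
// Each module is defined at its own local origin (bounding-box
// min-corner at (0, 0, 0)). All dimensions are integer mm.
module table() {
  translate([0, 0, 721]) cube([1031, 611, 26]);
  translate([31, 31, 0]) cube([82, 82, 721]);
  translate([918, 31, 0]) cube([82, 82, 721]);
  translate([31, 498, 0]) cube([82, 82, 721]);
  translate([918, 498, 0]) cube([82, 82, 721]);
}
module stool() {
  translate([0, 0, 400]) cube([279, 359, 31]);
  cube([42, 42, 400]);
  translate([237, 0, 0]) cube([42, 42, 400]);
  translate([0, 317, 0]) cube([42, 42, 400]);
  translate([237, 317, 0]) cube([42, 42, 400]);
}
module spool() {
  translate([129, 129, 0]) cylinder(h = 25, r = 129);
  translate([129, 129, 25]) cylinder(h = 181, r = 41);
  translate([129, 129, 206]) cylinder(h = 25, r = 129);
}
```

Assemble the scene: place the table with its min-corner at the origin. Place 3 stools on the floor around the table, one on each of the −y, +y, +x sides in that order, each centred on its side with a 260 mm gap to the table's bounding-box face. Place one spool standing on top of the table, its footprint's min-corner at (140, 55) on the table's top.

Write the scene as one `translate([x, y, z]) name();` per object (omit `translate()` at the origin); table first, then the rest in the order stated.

table();
translate([376, -619, 0]) stool();
translate([376, 871, 0]) stool();
translate([1291, 126, 0]) stool();
translate([140, 55, 747]) spool();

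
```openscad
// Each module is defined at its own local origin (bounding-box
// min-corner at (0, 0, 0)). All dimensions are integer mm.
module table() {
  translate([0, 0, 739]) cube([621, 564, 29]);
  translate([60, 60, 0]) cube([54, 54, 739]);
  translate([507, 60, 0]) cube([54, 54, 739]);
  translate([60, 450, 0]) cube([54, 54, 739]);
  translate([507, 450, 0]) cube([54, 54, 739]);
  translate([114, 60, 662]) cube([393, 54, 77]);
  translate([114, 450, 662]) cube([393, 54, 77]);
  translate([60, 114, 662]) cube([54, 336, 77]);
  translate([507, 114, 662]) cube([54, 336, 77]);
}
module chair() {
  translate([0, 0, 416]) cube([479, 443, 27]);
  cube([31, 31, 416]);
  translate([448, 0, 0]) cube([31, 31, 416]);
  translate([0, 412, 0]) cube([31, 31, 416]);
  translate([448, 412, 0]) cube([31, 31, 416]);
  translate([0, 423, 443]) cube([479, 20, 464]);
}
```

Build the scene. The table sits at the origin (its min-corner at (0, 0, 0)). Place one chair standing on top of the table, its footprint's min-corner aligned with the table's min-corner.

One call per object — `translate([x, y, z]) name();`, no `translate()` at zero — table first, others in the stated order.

table();
translate([0, 0, 768]) chair();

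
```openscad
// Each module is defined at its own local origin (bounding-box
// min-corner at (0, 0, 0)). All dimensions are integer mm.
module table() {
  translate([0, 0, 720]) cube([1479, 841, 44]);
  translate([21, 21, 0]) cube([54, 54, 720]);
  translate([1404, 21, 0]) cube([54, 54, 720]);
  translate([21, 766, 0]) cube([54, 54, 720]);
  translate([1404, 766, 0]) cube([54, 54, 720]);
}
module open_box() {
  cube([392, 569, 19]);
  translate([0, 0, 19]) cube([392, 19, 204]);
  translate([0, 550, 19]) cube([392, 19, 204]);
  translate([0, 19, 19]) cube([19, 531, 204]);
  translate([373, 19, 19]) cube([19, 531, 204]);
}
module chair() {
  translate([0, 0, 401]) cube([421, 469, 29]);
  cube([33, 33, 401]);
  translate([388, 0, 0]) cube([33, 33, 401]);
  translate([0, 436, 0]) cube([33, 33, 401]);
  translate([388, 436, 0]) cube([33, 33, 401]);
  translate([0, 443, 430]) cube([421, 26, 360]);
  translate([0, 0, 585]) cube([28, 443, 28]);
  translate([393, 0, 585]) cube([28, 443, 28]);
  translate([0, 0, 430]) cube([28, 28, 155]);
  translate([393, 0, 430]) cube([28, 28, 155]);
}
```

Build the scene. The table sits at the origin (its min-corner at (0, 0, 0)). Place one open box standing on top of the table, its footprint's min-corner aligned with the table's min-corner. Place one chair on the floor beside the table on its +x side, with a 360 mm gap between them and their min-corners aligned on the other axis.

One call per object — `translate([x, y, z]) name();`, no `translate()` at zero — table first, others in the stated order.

table();
translate([0, 0, 764]) open_box();
translate([1839, 0, 0]) chair();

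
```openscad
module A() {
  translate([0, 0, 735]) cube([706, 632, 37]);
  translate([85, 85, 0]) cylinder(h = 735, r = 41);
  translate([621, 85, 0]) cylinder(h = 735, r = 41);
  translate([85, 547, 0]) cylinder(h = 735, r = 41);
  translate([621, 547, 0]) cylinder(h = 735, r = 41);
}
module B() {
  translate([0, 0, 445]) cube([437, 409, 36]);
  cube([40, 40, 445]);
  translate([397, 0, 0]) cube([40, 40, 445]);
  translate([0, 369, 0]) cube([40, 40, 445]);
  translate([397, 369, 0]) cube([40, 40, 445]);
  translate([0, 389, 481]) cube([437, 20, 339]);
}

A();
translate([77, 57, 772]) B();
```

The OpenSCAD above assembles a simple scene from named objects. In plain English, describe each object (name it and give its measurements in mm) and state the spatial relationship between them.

A is a table with a 706×632 mm rectangular top, 37 mm thick, top surface at z = 772 mm, supported by four round legs of 82 mm diameter, each leg's bounding box inset 44 mm from the nearest pair of top edges, running from the floor.

B is a chair. The seat is a 437×409×36 mm slab with its top at z = 481 mm, on four 40×40 mm corner legs (flush with the seat edges, standing on z = 0). A flat backrest 20 mm thick, 339 mm tall, spans the full seat width and rises from the seat top along its +y edge, rear face flush with the rear of the seat.

The chair is on top of the table.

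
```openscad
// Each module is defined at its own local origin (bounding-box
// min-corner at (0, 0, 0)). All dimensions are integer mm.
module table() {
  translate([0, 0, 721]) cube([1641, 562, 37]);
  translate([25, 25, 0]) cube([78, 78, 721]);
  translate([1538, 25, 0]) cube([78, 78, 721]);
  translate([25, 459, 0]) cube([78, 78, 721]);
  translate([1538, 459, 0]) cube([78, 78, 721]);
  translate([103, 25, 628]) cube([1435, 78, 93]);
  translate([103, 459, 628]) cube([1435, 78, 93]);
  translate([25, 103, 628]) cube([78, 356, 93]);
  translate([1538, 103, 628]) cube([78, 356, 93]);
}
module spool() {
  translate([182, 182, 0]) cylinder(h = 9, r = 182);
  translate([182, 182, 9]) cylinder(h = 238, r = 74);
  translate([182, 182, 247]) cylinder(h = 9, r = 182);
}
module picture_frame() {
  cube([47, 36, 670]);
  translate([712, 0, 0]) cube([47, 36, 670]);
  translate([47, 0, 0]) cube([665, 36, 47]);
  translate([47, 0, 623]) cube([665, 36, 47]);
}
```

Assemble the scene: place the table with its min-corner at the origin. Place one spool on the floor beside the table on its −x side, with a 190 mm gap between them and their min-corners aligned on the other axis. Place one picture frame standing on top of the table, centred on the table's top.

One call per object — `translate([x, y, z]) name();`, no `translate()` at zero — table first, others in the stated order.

table();
translate([-554, 0, 0]) spool();
translate([441, 263, 758]) picture_frame();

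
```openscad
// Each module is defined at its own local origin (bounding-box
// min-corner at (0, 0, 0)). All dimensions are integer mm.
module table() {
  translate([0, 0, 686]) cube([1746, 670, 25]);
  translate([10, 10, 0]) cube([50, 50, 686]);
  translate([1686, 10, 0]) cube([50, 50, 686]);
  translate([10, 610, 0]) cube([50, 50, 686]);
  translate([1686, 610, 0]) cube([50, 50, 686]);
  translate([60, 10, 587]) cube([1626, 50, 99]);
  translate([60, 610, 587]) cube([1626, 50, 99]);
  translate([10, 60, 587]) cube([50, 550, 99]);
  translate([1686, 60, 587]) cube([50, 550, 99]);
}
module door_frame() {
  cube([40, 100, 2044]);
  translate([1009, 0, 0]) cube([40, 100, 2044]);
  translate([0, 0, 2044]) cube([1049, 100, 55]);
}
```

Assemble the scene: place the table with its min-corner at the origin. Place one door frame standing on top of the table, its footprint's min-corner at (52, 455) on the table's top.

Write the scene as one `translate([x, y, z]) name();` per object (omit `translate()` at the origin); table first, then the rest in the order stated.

table();
translate([52, 455, 711]) door_frame();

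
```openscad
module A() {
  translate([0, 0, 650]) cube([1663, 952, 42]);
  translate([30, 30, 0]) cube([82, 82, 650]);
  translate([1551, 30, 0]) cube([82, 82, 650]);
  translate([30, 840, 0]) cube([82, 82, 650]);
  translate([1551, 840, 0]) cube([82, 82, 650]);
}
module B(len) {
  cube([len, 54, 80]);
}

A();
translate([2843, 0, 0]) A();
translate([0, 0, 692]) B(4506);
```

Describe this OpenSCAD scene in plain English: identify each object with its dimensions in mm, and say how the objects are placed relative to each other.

A is a rectangular dining table. The top is 1663×952×42 mm with its upper surface at z = 692 mm. It stands on four 82×82 mm square legs, each inset 30 mm from the nearest pair of top edges, running from the floor to the underside of the top.

B is a rectangular beam 4506 mm long (x), 54 mm deep (y), 80 mm thick (z).

The beam spans the tops of two tables placed 1180 mm apart, resting at z = 692 mm.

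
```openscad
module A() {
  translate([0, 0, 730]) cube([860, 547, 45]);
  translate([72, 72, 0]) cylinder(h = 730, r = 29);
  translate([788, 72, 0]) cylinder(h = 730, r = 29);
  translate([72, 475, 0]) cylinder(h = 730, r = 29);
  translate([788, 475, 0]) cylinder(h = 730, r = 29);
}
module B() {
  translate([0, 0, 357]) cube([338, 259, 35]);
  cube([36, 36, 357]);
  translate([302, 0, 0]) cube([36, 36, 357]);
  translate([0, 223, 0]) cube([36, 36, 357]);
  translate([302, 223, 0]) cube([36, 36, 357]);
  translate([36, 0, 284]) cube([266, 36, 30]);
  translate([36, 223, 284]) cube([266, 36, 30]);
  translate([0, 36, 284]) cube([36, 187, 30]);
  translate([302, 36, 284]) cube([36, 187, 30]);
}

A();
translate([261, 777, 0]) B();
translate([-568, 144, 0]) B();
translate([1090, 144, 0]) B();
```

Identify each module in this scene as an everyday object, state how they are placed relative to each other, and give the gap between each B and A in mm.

Each stool's nearest face is 230 mm from the table's bounding box.

A is a table. B is a stool. Three stools sit around the table at the +y, −x, +x sides. The gap between each stool and the table is 230 mm.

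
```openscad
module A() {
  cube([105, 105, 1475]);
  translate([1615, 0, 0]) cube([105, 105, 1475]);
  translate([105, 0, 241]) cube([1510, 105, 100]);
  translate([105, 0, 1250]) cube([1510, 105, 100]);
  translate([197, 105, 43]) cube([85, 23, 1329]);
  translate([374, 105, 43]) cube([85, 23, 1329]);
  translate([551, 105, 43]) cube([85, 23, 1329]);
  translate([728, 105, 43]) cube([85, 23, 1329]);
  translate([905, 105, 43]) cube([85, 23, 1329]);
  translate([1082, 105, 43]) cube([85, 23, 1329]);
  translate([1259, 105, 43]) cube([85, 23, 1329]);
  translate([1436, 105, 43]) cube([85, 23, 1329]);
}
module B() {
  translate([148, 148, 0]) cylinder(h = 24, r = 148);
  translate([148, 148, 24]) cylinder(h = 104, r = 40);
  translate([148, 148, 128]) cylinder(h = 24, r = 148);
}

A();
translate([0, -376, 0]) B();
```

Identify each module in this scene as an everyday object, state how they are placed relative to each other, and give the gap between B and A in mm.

A is a fence section. B is a spool. The spool is on the floor beside the fence section on its −y side. The gap between the spool and the fence section is 80 mm.

The spool's nearest face is 80 mm from the fence section's −y face.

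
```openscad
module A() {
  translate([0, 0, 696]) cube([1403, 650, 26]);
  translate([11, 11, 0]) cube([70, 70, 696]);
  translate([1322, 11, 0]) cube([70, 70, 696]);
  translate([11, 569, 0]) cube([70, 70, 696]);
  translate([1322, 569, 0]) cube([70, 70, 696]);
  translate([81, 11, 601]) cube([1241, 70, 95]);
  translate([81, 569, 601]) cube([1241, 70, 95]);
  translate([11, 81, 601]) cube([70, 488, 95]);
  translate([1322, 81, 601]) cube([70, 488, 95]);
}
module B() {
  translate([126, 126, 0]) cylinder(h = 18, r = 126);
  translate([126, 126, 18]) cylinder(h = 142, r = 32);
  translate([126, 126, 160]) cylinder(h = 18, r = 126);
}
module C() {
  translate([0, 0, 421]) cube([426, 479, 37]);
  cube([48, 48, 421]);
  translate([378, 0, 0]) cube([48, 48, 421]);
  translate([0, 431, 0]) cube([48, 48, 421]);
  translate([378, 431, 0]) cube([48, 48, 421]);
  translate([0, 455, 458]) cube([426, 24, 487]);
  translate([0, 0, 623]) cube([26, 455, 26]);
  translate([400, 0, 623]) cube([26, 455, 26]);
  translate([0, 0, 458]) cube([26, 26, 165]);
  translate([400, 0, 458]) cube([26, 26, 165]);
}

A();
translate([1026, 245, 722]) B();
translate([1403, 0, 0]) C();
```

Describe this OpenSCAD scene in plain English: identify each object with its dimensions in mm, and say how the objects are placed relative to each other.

A is a table with a 1403×650 mm rectangular top, 26 mm thick, top surface at z = 722 mm, supported by four 70×70 mm square legs, each inset 11 mm from the nearest pair of top edges, running from the floor. Four apron rails, 70 mm thick and 95 mm tall, run between adjacent legs with their top edges flush with the underside of the top and their outer faces flush with the legs' outer faces.

B is a spool: two coaxial disc flanges of radius 126 mm and thickness 18 mm, joined by a core cylinder of radius 32 mm and height 142 mm. The lower flange rests on z = 0 and the three cylinders share a vertical axis.

C is a chair: 426×479 mm seat, 37 mm thick, top at z = 458 mm, on four 48 mm square corner legs flush with the seat edges. A 24 mm thick backrest slab spans the full seat width, extending 487 mm above the seat top, its back face flush with the seat's +y edge. Two armrests of 26×26 mm section run along each side from the seat's front edge to the front of the backrest, top faces 191 mm above the seat top and outer faces flush with the seat's x-edges; a 26×26 mm post under the front of each armrest stands on the seat at the front corner.

The spool is on top of the table. The chair is against the table's +x side, with their −y faces flush.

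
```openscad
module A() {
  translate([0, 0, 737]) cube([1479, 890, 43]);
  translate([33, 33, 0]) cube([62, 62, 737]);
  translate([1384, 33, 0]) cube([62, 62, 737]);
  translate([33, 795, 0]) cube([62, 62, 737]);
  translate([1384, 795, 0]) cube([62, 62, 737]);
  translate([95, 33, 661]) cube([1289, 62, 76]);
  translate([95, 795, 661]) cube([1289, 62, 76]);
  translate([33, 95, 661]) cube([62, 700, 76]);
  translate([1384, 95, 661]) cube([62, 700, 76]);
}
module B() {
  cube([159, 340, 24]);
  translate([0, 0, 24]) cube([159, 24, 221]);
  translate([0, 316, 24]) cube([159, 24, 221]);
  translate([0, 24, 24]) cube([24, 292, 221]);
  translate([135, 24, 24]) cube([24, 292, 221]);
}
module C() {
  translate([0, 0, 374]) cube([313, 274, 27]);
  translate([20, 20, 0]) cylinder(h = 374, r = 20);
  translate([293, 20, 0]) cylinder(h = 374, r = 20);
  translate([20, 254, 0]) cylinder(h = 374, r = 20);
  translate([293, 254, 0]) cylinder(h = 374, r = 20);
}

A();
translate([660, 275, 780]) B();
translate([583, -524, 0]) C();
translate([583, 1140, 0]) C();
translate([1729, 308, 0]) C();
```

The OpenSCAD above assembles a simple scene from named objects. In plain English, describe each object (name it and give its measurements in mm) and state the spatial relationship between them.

A is a rectangular dining table. The top is 1479×890×43 mm with its upper surface at z = 780 mm. It stands on four 62×62 mm square legs, each inset 33 mm from the nearest pair of top edges, running from the floor to the underside of the top. Four apron rails, 62 mm thick and 76 mm tall, run between adjacent legs with their top edges flush with the underside of the top and their outer faces flush with the legs' outer faces.

B is an open storage box with external size 159×340×245 mm and wall thickness 24 mm (the base is also 24 mm thick). The base covers the whole footprint; the four walls stand on the base, with the y-facing walls full-width and the x-facing walls fitting between their inner faces.

C is a four-legged stool. The seat is a 313×274×27 mm slab whose top surface is at z = 401 mm; four round legs, each 40 mm in diameter, run from the floor (z = 0) to the underside of the seat, each leg's axis is inset half a diameter from the nearest pair of seat edges (so the leg's bounding box is flush with the corner).

The open box is on top of the table, centred. Three stools sit around the table at the −y, +y, +x sides.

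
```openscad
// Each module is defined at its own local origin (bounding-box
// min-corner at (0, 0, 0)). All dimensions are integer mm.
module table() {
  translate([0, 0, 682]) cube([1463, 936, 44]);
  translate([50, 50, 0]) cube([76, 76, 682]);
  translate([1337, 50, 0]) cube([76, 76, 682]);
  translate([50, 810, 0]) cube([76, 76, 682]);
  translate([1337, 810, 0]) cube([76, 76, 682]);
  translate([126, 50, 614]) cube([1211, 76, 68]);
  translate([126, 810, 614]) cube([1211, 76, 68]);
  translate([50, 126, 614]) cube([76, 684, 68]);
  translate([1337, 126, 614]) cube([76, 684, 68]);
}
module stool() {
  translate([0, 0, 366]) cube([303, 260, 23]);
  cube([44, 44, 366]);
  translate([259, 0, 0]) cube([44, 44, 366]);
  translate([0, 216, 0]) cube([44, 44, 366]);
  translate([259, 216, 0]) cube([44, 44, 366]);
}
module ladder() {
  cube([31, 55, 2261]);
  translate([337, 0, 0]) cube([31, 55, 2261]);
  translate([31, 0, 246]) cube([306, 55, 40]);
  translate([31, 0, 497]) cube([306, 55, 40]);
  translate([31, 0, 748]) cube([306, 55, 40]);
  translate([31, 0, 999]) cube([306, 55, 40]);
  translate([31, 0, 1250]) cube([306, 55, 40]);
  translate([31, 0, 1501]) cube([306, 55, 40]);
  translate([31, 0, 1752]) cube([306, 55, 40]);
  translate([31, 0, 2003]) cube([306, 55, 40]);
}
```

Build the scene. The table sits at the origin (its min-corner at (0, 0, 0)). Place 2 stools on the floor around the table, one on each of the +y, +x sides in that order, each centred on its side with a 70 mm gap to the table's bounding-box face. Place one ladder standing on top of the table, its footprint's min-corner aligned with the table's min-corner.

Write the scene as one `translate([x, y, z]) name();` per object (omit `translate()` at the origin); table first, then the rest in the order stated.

table();
translate([580, 1006, 0]) stool();
translate([1533, 338, 0]) stool();
translate([0, 0, 726]) ladder();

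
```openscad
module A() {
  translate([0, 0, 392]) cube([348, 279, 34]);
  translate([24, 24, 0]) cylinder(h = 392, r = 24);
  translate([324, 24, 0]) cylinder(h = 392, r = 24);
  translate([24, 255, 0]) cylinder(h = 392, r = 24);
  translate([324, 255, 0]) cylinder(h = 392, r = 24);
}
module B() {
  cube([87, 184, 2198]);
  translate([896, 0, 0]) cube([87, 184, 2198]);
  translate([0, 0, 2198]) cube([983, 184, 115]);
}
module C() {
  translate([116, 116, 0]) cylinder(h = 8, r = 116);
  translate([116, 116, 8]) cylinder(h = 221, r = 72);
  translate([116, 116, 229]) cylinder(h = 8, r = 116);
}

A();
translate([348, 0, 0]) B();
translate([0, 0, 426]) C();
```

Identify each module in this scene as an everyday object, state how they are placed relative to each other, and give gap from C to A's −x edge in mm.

A is a stool. B is a door frame. C is a spool. The door frame is against the stool's +x side, with their −y faces flush. The spool is on top of the stool. The gap from the spool to the stool's −x edge is 0 mm.

The spool's min-x is at 0; the stool's min-x is 0; gap = 0 mm.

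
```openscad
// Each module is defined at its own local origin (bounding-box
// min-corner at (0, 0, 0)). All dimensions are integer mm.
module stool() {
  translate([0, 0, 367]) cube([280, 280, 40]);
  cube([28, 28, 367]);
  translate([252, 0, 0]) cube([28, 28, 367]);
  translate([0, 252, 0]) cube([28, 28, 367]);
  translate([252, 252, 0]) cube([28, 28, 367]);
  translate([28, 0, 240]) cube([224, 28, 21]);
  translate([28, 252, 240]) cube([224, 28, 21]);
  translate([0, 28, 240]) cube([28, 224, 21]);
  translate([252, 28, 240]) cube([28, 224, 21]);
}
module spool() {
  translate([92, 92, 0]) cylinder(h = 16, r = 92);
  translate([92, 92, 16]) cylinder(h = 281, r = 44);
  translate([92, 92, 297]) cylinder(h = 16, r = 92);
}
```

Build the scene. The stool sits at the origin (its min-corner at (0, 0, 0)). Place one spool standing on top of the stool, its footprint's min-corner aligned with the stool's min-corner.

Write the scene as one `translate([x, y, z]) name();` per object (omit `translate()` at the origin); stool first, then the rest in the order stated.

stool();
translate([0, 0, 407]) spool();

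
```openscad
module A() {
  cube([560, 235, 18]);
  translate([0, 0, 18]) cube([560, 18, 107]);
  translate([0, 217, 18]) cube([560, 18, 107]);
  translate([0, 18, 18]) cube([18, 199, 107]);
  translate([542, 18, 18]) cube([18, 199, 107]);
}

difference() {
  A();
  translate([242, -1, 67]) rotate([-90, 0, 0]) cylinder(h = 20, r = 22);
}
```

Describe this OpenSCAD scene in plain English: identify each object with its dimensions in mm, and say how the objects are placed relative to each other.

A is an open-topped rectangular box: outside dimensions 560×235×125 mm, with a uniform wall and base thickness of 18 mm. The base is a full 560×235 slab on the floor; four walls sit on top of the base. The front and back walls (the −y and +y sides) span the full width; the two side walls fit between them.

The open box has a circular hole of radius 22 mm through its front wall, centred at (x = 242, z = 67).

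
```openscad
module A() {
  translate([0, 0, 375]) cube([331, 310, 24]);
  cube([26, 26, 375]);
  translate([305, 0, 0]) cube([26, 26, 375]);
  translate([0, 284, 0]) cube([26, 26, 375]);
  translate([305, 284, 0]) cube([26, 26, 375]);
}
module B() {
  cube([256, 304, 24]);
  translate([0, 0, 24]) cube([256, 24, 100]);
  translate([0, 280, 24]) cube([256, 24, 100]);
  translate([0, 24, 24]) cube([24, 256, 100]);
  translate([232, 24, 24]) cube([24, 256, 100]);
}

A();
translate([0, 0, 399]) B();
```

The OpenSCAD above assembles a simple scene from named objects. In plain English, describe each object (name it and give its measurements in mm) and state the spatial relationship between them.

A is a simple wooden stool: a rectangular seat 331 mm (x) by 310 mm (y), 24 mm thick, top face at z = 399 mm, on four square legs, each 26×26 mm in cross-section. The legs rest on z = 0, each flush with a corner of the seat.

B is an open-topped rectangular box: outside dimensions 256×304×124 mm, with a uniform wall and base thickness of 24 mm. The base is a full 256×304 slab on the floor; four walls sit on top of the base. The front and back walls (the −y and +y sides) span the full width; the two side walls fit between them.

The open box is on top of the stool.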